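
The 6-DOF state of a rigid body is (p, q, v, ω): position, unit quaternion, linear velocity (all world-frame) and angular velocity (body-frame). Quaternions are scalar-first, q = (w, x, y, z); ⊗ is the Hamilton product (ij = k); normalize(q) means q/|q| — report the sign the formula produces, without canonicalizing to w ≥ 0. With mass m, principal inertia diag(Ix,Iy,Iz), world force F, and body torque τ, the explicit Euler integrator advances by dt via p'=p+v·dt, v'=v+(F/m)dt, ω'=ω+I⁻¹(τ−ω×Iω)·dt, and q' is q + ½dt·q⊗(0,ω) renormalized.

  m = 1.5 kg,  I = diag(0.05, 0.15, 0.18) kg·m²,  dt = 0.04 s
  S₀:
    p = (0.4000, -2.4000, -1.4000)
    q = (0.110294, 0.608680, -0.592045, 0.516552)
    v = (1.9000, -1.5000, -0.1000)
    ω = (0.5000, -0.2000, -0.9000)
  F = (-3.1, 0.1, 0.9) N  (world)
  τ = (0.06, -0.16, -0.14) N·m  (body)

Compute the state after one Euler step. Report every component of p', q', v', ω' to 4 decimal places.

precession coupling ω×(Iω) = (0.0054, 0.0585, -0.0100)
(τ − ω×Iω)/I = (1.0920, -1.4567, -0.7222)
ω' = ω + α·dt = (0.5437, -0.2583, -0.9289)
2q̇ = q⊗(0,ω) = (0.0421478, 0.6912979, 0.7840292, 0.0750219)
updated quaternion q' = (0.1111, 0.6224, -0.5762, 0.5179)
linear accel F/m = (-2.0667, 0.0667, 0.6000)
new position p' = (0.4760, -2.4600, -1.4040)
v' = v + a·dt = (1.8173, -1.4973, -0.0760)

p' = (0.4760, -2.4600, -1.4040)
q' = (0.1111, 0.6224, -0.5762, 0.5179)
v' = (1.8173, -1.4973, -0.0760)
ω' = (0.5437, -0.2583, -0.9289)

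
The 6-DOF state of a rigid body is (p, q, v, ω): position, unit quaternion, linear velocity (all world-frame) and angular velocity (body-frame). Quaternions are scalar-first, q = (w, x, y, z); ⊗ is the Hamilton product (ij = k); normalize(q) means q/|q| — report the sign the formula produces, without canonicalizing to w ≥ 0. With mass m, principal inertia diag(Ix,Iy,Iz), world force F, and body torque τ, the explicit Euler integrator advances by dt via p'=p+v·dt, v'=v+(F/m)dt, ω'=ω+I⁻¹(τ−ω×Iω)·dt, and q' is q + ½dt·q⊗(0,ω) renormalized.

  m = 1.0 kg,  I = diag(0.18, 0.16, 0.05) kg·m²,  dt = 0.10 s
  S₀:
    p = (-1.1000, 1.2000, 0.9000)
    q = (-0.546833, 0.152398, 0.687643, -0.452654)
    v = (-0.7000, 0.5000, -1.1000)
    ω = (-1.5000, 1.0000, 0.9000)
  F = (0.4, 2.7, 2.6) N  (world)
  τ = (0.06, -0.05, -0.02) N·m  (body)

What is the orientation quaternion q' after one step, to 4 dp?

Hamilton product q⊗(0,ω) = (-0.0516574, 1.8917822, -0.0050102, 0.6917128)
q' = normalize(q + ½dt·q⊗(0,ω)) = (-0.5466, 0.2457, 0.6839, -0.4160)

q' = (-0.5466, 0.2457, 0.6839, -0.4160)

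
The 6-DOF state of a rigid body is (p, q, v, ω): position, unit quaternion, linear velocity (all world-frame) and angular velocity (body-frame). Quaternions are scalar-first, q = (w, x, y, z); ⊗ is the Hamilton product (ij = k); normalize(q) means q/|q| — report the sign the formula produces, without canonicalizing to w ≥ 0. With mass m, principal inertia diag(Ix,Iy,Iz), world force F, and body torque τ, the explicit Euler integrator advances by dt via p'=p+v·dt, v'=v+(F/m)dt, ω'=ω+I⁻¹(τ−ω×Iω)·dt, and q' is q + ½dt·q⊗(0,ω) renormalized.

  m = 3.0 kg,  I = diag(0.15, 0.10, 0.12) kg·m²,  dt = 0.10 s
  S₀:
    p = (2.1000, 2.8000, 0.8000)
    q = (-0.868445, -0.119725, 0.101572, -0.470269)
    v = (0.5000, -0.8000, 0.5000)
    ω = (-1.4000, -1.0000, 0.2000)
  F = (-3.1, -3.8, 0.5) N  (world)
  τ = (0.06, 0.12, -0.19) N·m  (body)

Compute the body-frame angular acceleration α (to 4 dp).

α = (0.4267, 1.2840, -1.0000)

ω×(Iω) gyroscopic = (-0.0040, -0.0084, -0.0700)
(τ − ω×Iω)/I = (0.4267, 1.2840, -1.0000)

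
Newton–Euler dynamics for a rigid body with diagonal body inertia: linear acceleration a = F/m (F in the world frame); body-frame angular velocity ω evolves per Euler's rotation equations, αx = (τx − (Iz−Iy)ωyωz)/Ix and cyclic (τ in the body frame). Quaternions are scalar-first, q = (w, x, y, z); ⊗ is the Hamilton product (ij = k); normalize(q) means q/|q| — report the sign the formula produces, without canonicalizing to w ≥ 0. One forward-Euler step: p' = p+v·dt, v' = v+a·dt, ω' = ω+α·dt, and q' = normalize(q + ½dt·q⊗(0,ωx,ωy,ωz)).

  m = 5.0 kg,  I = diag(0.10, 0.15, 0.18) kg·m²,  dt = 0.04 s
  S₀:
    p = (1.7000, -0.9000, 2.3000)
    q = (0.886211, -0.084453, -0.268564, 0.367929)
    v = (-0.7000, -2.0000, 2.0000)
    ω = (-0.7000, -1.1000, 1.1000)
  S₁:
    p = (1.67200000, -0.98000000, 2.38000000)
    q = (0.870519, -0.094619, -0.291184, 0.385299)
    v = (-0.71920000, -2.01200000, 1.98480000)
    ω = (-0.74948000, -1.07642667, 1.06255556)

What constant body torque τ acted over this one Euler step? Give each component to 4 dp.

rate change Δω = (-0.04948000, 0.02357333, -0.03744444)
gyro term ω₀×Iω₀ = (-0.0363, 0.0616, 0.0385)
I·α + gyro = (-0.1600, 0.1500, -0.1300)

τ = (-0.1600, 0.1500, -0.1300)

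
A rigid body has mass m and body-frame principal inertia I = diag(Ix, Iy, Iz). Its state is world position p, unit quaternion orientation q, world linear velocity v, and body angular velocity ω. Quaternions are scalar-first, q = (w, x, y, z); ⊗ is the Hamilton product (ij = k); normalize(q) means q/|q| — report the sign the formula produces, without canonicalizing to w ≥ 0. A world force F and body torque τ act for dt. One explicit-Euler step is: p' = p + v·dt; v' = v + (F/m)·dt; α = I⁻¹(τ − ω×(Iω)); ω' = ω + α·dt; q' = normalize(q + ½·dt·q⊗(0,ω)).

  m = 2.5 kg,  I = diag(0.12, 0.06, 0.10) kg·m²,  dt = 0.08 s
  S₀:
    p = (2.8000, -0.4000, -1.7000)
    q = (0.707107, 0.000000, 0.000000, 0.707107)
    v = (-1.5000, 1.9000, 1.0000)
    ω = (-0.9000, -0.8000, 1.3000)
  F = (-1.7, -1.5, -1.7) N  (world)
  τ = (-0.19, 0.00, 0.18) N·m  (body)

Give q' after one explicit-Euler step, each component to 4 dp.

q⊗(0,ω) = (-0.9192391, -0.0707107, -1.2020819, 0.9192391)
q' = normalize(q + ½dt·q⊗(0,ω)) = (0.6687, -0.0028, -0.0480, 0.7420)

q' = (0.6687, -0.0028, -0.0480, 0.7420)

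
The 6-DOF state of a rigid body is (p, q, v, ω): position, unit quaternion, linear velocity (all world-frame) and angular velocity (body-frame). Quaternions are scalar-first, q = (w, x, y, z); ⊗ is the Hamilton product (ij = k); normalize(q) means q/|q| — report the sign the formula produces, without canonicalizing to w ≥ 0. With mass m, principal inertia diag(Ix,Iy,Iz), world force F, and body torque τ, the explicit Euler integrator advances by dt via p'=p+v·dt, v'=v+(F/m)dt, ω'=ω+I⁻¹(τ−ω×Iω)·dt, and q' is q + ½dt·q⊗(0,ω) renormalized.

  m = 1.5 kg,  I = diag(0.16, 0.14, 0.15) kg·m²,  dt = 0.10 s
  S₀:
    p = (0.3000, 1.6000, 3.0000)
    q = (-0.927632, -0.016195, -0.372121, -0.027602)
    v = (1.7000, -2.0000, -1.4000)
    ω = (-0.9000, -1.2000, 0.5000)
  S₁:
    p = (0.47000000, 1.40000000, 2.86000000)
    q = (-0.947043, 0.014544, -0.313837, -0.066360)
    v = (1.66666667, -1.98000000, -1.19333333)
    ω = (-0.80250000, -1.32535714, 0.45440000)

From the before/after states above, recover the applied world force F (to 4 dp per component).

F = (-0.5000, 0.3000, 3.1000)

v₁ − v₀ = (-0.03333333, 0.02000000, 0.20666667)
m·(v₁−v₀)/dt = (-0.5000, 0.3000, 3.1000)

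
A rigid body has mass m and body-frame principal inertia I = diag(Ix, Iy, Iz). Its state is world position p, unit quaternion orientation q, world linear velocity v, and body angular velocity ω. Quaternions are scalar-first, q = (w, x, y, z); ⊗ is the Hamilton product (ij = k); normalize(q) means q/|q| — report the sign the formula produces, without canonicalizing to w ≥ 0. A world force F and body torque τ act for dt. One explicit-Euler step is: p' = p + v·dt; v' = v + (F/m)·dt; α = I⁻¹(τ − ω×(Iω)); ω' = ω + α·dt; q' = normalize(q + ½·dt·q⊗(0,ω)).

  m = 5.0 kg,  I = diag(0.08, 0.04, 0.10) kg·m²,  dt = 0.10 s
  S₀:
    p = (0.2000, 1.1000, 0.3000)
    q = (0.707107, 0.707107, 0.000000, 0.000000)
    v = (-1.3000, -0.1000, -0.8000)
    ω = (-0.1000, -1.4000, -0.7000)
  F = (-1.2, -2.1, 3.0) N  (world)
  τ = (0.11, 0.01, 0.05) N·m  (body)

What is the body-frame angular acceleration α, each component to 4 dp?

α = (0.6400, 0.2850, 0.5560)

ω×(Iω) gyroscopic = (0.0588, -0.0014, -0.0056)
α = I⁻¹(τ − ω×Iω) = (0.6400, 0.2850, 0.5560)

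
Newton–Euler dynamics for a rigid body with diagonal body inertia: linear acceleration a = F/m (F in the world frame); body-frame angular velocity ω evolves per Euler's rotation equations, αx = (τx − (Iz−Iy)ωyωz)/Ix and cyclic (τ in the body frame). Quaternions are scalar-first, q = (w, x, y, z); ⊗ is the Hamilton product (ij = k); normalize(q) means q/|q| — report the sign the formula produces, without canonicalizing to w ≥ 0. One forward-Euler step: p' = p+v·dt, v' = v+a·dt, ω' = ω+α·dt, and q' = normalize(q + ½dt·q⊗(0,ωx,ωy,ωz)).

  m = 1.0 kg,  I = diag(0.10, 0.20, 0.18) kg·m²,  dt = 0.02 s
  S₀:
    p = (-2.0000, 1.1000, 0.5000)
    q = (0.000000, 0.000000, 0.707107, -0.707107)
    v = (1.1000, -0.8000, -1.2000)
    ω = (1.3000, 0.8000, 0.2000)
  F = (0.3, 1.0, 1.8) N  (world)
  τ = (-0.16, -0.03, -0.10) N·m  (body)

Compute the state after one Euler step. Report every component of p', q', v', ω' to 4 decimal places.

p' = (-1.9780, 1.0840, 0.4760)
q' = (-0.0042, 0.0071, 0.6978, -0.7162)
v' = (1.1060, -0.7800, -1.1640)
ω' = (1.2686, 0.7991, 0.1773)

a = (0.3000, 1.0000, 1.8000)
p + v·dt = (-1.9780, 1.0840, 0.4760)
new velocity v' = (1.1060, -0.7800, -1.1640)
precession coupling ω×(Iω) = (-0.0032, -0.0208, 0.1040)
(τ − ω×Iω)/I = (-1.5680, -0.0460, -1.1333)
ω' = ω + α·dt = (1.2686, 0.7991, 0.1773)
2q̇ = q⊗(0,ω) = (-0.4242642, 0.7071070, -0.9192391, -0.9192391)
q' = normalize(q + ½dt·q⊗(0,ω)) = (-0.0042, 0.0071, 0.6978, -0.7162)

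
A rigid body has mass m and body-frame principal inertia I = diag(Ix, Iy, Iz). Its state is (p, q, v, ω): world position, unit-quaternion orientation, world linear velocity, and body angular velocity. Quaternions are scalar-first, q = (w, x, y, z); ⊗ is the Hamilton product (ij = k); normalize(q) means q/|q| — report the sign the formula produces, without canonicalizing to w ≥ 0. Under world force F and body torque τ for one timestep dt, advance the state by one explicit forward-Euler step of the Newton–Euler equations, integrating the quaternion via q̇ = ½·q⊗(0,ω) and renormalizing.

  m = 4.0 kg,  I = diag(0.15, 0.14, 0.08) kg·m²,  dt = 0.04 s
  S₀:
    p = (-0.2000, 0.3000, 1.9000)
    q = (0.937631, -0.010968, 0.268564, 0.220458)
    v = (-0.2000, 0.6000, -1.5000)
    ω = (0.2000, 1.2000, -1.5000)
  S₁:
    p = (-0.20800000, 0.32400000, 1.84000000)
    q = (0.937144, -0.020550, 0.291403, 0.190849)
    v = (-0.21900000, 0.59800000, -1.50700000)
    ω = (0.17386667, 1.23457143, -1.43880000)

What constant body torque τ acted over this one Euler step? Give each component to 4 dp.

ω₁ − ω₀ = (-0.02613333, 0.03457143, 0.06120000)
I·α + gyro = (0.0100, 0.1000, 0.1200)

τ = (0.0100, 0.1000, 0.1200)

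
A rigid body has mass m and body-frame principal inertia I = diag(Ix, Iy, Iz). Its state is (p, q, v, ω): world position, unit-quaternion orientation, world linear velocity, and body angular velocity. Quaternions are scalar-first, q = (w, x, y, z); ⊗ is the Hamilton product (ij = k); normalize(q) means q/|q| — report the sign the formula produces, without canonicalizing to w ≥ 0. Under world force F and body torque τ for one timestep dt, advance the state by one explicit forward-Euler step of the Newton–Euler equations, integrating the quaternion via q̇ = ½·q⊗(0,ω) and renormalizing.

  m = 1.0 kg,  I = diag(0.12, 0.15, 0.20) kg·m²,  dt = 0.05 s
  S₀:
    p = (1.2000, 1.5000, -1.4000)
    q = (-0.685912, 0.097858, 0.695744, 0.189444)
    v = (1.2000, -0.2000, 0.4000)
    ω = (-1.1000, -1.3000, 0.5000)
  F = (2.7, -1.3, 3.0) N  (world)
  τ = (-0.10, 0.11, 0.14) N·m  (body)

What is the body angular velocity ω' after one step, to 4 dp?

ω' = (-1.1281, -1.2780, 0.5243)

(τ − ω×Iω)/I = (-0.5625, 0.4400, 0.4855)
ω' = ω + α·dt = (-1.1281, -1.2780, 0.5243)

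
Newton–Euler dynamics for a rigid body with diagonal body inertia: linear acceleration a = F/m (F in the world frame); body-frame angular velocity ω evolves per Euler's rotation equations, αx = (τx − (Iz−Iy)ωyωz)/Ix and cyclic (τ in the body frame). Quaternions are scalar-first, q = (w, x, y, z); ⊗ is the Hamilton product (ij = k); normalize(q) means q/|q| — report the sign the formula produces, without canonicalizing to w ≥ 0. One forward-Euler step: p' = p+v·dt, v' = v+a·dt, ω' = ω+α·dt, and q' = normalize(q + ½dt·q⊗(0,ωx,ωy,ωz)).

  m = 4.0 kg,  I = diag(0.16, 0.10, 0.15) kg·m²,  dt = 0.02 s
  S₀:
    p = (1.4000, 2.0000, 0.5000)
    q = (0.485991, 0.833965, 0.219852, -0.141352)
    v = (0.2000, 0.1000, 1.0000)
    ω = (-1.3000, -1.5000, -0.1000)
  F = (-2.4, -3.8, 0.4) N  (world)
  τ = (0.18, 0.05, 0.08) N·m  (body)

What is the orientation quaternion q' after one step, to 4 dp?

q' = (0.4999, 0.8251, 0.2152, -0.1515)

q⊗(0,ω) = (1.3997973, -0.8658015, -0.4618324, -1.0137390)
q' = normalize(q + ½dt·q⊗(0,ω)) = (0.4999, 0.8251, 0.2152, -0.1515)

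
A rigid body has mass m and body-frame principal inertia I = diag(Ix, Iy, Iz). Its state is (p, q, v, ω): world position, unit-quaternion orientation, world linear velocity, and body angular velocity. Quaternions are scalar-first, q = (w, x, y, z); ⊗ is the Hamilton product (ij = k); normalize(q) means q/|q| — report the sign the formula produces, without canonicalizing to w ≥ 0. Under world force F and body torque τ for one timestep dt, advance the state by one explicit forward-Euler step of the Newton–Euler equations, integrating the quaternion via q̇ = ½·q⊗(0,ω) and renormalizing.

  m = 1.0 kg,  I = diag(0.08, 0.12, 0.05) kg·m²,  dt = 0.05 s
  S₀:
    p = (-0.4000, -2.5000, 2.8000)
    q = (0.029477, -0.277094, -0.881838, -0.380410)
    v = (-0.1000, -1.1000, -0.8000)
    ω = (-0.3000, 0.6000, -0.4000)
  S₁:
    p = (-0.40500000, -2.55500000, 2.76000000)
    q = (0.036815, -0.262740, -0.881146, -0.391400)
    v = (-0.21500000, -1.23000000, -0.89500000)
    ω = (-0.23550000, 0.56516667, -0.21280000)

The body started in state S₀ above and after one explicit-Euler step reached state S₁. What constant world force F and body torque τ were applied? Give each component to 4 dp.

Δv = v₁−v₀ = (-0.11500000, -0.13000000, -0.09500000)
m·(v₁−v₀)/dt = (-2.3000, -2.6000, -1.9000)
ω₁ − ω₀ = (0.06450000, -0.03483333, 0.18720000)
τ = I·(Δω/dt) + ω₀×(Iω₀) = (0.1200, -0.0800, 0.1800)

F = (-2.3000, -2.6000, -1.9000)
τ = (0.1200, -0.0800, 0.1800)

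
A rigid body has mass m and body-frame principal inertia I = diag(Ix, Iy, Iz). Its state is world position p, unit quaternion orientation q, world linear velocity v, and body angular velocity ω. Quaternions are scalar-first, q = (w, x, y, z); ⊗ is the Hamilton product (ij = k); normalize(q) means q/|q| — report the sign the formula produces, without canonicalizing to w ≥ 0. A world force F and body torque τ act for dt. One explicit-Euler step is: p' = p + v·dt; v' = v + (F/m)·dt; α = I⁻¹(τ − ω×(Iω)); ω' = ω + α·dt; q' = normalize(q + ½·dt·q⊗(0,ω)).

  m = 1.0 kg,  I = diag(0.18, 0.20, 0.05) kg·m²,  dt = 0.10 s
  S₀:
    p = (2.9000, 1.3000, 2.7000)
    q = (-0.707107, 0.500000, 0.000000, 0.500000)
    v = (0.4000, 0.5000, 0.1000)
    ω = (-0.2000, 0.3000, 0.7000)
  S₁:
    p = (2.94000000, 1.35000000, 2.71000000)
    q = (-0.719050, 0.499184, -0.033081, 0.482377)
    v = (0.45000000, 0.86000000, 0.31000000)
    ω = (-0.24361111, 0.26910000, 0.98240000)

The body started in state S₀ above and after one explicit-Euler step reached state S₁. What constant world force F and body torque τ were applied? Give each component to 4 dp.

v₁ − v₀ = (0.05000000, 0.36000000, 0.21000000)
applied force F = (0.5000, 3.6000, 2.1000)
rate change Δω = (-0.04361111, -0.03090000, 0.28240000)
ω₀×(Iω₀) = (-0.0315, -0.0182, -0.0012)
τ = I·(Δω/dt) + ω₀×(Iω₀) = (-0.1100, -0.0800, 0.1400)

F = (0.5000, 3.6000, 2.1000)
τ = (-0.1100, -0.0800, 0.1400)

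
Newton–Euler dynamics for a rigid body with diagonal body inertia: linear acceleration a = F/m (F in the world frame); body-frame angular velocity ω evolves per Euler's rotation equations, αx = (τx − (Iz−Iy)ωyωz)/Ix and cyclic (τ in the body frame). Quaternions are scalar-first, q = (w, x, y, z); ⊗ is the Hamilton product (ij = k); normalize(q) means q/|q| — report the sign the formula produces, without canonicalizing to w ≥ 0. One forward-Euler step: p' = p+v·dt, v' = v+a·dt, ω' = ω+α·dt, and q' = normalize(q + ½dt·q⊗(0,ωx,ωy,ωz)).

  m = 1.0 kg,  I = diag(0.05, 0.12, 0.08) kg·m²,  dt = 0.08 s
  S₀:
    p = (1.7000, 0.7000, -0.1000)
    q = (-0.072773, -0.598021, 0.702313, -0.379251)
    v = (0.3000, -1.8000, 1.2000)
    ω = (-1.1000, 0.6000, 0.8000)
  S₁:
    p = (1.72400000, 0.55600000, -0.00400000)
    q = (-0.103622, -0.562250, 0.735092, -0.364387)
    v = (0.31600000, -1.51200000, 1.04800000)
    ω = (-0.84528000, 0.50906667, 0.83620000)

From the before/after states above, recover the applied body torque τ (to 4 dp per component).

τ = (0.1400, -0.1100, -0.0100)

rate change Δω = (0.25472000, -0.09093333, 0.03620000)
gyro term ω₀×Iω₀ = (-0.0192, 0.0264, -0.0462)
I·α + gyro = (0.1400, -0.1100, -0.0100)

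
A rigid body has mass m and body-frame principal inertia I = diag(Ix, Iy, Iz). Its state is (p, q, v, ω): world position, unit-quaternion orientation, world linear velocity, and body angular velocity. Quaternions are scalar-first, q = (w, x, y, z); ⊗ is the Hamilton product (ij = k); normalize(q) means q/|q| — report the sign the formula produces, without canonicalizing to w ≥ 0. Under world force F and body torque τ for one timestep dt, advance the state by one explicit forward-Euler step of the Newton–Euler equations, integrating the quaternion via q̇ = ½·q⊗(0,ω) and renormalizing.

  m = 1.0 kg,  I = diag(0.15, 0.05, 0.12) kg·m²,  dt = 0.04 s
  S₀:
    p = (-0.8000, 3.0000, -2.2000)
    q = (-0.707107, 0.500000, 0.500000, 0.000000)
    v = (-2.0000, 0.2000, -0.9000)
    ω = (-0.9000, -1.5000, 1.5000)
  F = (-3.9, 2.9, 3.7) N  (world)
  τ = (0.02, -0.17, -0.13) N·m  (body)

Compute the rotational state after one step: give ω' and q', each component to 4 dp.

ω' = (-0.8527, -1.6036, 1.5017)
q' = (-0.6824, 0.5272, 0.5057, -0.0272)

precession coupling ω×(Iω) = (-0.1575, -0.0405, -0.1350)
angular accel α = (1.1833, -2.5900, 0.0417)
new body rate ω' = (-0.8527, -1.6036, 1.5017)
Hamilton product q⊗(0,ω) = (1.2000000, 1.3863963, 0.3106605, -1.3606605)
q + ½dt·q⊗(0,ω), renormalized = (-0.6824, 0.5272, 0.5057, -0.0272)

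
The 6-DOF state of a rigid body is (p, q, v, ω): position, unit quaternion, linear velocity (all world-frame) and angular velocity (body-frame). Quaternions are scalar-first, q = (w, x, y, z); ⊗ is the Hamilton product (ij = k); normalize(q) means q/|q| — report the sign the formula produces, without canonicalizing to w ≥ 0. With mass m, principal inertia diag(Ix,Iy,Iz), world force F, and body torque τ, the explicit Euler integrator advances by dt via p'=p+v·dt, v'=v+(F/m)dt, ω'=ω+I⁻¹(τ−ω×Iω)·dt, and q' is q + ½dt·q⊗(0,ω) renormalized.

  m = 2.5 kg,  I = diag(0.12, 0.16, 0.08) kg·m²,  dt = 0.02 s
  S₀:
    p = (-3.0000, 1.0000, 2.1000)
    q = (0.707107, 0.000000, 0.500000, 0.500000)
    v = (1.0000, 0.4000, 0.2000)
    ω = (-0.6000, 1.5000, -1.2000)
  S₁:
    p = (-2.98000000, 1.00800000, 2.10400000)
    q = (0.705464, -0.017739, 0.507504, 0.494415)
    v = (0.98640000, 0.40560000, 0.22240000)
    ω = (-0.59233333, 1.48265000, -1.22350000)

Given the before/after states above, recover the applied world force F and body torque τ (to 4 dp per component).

Δv = v₁−v₀ = (-0.01360000, 0.00560000, 0.02240000)
applied force F = (-1.7000, 0.7000, 2.8000)
Δω = ω₁−ω₀ = (0.00766667, -0.01735000, -0.02350000)
I·α + gyro = (0.1900, -0.1100, -0.1300)

F = (-1.7000, 0.7000, 2.8000)
τ = (0.1900, -0.1100, -0.1300)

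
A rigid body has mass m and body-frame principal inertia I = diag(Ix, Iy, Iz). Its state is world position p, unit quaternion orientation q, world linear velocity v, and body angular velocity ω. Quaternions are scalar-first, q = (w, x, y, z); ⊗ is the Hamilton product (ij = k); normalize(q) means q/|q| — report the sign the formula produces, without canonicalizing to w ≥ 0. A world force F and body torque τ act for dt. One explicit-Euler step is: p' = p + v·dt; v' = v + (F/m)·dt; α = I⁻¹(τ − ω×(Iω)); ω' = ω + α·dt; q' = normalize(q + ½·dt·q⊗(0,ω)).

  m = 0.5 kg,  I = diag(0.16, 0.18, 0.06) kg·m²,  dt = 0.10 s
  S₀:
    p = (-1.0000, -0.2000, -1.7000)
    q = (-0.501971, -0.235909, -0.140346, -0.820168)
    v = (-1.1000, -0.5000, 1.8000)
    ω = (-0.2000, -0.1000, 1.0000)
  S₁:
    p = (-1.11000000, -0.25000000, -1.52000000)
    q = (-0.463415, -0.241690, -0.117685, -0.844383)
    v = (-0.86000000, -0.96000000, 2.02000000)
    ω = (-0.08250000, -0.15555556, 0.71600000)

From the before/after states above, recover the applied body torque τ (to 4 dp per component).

τ = (0.2000, -0.1200, -0.1700)

Δω = ω₁−ω₀ = (0.11750000, -0.05555556, -0.28400000)
precession coupling = (0.0120, -0.0200, 0.0004)
applied torque τ = (0.2000, -0.1200, -0.1700)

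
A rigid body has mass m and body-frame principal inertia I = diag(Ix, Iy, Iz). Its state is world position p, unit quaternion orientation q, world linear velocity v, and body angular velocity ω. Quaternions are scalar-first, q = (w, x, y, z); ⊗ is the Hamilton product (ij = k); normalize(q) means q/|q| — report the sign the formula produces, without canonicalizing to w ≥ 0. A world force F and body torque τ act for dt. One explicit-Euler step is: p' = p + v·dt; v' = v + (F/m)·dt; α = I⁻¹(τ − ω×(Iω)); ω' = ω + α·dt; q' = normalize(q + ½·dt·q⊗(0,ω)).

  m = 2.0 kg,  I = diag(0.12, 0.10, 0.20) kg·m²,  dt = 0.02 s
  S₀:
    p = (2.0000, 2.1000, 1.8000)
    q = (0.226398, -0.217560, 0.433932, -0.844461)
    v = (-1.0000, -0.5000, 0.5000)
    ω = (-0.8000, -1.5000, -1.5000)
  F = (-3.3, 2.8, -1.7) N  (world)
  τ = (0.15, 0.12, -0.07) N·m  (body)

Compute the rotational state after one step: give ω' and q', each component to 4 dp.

ω×(Iω) gyroscopic = (0.2250, -0.0960, -0.0240)
angular accel α = (-0.6250, 2.1600, -0.2300)
ω + α·dt = (-0.8125, -1.4568, -1.5046)
q⊗(0,ω) = (-0.7898415, -2.0987079, 0.0096318, 0.3338886)
updated quaternion q' = (0.2184, -0.2385, 0.4339, -0.8409)

ω' = (-0.8125, -1.4568, -1.5046)
q' = (0.2184, -0.2385, 0.4339, -0.8409)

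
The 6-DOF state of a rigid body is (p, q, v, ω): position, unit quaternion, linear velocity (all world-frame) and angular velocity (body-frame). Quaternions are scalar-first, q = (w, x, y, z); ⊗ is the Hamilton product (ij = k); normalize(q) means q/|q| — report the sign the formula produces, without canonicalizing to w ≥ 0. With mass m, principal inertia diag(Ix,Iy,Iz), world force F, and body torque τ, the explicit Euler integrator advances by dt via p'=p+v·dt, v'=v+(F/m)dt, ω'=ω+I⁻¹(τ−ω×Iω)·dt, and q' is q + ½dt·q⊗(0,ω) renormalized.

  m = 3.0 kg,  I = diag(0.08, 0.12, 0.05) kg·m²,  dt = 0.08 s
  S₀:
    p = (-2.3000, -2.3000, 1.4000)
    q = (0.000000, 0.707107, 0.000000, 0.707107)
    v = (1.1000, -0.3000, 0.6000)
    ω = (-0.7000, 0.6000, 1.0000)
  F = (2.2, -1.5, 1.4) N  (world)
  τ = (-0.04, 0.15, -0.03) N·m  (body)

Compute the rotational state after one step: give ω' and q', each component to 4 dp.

angular accel α = (0.0250, 1.4250, -0.2640)
ω + α·dt = (-0.6980, 0.7140, 0.9789)
2q̇ = q⊗(0,ω) = (-0.2121321, -0.4242642, -1.2020819, 0.4242642)
q + ½dt·q⊗(0,ω), renormalized = (-0.0085, 0.6891, -0.0480, 0.7230)

ω' = (-0.6980, 0.7140, 0.9789)
q' = (-0.0085, 0.6891, -0.0480, 0.7230)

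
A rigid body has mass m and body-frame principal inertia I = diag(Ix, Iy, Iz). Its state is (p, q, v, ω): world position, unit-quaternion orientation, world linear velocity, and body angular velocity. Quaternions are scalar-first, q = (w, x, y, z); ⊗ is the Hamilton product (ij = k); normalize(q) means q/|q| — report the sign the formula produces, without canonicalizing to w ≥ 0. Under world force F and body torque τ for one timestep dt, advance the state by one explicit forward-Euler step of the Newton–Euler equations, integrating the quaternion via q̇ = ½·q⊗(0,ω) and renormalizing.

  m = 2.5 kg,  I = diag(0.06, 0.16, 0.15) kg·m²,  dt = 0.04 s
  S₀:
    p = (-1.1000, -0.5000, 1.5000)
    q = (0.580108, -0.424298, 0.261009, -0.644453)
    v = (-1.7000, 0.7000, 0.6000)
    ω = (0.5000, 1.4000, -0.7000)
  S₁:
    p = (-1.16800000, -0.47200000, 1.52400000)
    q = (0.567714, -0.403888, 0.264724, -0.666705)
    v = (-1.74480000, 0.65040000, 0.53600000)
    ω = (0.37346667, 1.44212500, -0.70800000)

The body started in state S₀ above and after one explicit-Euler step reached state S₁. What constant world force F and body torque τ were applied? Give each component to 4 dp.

Δω = ω₁−ω₀ = (-0.12653333, 0.04212500, -0.00800000)
precession coupling = (0.0098, 0.0315, 0.0700)
applied torque τ = (-0.1800, 0.2000, 0.0400)
velocity change Δv = (-0.04480000, -0.04960000, -0.06400000)
F = m·Δv/dt = (-2.8000, -3.1000, -4.0000)

F = (-2.8000, -3.1000, -4.0000)
τ = (-0.1800, 0.2000, 0.0400)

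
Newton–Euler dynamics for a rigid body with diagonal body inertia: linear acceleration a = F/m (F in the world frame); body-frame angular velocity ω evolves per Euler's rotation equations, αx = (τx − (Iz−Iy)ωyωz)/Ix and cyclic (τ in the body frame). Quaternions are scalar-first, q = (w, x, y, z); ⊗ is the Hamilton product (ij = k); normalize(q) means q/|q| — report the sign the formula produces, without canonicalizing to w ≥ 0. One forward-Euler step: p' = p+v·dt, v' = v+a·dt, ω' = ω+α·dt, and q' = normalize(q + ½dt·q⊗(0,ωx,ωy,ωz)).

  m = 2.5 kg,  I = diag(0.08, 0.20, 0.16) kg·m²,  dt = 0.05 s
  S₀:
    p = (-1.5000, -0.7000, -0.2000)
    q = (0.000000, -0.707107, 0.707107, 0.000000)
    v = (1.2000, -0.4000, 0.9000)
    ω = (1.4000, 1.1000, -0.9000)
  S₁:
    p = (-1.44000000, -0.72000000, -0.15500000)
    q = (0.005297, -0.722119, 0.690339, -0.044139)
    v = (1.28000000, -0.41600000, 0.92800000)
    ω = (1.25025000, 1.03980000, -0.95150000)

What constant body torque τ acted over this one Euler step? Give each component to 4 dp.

τ = (-0.2000, -0.1400, 0.0200)

rate change Δω = (-0.14975000, -0.06020000, -0.05150000)
ω₀×(Iω₀) = (0.0396, 0.1008, 0.1848)
applied torque τ = (-0.2000, -0.1400, 0.0200)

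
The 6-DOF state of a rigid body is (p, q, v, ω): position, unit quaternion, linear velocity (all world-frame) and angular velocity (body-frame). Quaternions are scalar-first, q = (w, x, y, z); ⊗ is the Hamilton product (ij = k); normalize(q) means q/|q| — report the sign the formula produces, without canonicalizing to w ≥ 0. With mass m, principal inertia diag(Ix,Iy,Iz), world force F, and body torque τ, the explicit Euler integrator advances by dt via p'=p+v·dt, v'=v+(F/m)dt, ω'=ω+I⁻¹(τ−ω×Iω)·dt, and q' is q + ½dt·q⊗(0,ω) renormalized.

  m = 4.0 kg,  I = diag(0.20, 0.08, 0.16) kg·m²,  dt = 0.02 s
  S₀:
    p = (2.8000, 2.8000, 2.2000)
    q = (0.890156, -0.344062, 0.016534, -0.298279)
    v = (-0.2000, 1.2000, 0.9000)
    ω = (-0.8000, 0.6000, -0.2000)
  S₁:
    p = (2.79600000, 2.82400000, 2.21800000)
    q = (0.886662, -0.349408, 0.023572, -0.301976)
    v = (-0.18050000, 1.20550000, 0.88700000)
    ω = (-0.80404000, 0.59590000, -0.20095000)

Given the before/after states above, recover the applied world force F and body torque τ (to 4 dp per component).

velocity change Δv = (0.01950000, 0.00550000, -0.01300000)
applied force F = (3.9000, 1.1000, -2.6000)
Δω = ω₁−ω₀ = (-0.00404000, -0.00410000, -0.00095000)
precession coupling = (-0.0096, 0.0064, 0.0576)
I·α + gyro = (-0.0500, -0.0100, 0.0500)

F = (3.9000, 1.1000, -2.6000)
τ = (-0.0500, -0.0100, 0.0500)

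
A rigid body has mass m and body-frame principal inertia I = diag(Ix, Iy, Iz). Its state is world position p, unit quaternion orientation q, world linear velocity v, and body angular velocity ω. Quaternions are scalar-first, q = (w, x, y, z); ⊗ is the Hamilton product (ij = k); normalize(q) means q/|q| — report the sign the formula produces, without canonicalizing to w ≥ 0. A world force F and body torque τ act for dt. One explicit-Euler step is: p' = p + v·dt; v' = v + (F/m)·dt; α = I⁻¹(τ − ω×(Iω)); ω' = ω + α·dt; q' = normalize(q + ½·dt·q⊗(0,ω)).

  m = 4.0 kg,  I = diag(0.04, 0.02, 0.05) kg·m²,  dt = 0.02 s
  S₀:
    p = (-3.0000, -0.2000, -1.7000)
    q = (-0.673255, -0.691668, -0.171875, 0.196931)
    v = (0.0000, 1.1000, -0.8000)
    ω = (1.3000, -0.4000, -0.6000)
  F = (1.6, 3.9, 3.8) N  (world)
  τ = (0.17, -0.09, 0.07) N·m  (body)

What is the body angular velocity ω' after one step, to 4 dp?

ω' = (1.3814, -0.4978, -0.5762)

ω×(Iω) gyroscopic = (0.0072, 0.0078, 0.0104)
angular accel α = (4.0700, -4.8900, 1.1920)
ω' = ω + α·dt = (1.3814, -0.4978, -0.5762)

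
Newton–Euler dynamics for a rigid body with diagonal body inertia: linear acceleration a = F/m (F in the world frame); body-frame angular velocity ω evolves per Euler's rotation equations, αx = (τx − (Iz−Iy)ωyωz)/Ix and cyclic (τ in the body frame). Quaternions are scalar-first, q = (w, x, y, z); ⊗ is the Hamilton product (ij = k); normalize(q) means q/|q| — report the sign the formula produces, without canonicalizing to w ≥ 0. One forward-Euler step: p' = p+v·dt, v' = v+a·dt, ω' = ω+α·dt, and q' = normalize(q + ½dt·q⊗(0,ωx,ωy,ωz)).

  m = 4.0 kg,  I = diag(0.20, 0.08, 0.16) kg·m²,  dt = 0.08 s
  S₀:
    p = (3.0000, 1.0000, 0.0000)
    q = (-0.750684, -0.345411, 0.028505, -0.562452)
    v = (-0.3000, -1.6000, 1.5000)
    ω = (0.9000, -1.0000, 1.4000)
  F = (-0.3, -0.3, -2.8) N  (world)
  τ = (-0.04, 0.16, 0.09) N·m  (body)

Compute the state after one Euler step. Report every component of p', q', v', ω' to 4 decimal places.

ω×(Iω) gyroscopic = (-0.1120, 0.0504, 0.1080)
angular accel α = (0.3600, 1.3700, -0.1125)
ω' = ω + α·dt = (0.9288, -0.8904, 1.3910)
2q̇ = q⊗(0,ω) = (1.1268077, -1.1981606, 0.7280526, -0.7312011)
q' = normalize(q + ½dt·q⊗(0,ω)) = (-0.7035, -0.3922, 0.0575, -0.5899)
new position p' = (2.9760, 0.8720, 0.1200)
new velocity v' = (-0.3060, -1.6060, 1.4440)

p' = (2.9760, 0.8720, 0.1200)
q' = (-0.7035, -0.3922, 0.0575, -0.5899)
v' = (-0.3060, -1.6060, 1.4440)
ω' = (0.9288, -0.8904, 1.3910)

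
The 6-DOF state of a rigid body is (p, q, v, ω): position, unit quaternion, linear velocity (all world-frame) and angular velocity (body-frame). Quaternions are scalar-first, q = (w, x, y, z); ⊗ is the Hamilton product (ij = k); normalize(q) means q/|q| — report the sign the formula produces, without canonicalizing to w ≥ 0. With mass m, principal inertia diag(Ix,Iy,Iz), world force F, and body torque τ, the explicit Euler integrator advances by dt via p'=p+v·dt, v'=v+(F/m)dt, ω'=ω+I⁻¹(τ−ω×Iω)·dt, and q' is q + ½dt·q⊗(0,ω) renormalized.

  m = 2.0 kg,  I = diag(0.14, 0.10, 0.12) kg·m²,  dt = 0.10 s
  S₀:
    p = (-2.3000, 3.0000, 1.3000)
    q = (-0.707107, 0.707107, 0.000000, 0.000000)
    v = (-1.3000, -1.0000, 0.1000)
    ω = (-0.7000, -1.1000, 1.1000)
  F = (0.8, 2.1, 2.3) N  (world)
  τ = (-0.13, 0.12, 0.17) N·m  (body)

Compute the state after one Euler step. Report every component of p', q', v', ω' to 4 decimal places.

p' = (-2.4300, 2.9000, 1.3100)
q' = (-0.6799, 0.7292, 0.0000, -0.0775)
v' = (-1.2600, -0.8950, 0.2150)
ω' = (-0.7756, -0.9646, 1.2673)

(τ − ω×Iω)/I = (-0.7557, 1.3540, 1.6733)
new body rate ω' = (-0.7756, -0.9646, 1.2673)
2q̇ = q⊗(0,ω) = (0.4949749, 0.4949749, 0.0000000, -1.5556354)
q' = normalize(q + ½dt·q⊗(0,ω)) = (-0.6799, 0.7292, 0.0000, -0.0775)
linear accel F/m = (0.4000, 1.0500, 1.1500)
new position p' = (-2.4300, 2.9000, 1.3100)
new velocity v' = (-1.2600, -0.8950, 0.2150)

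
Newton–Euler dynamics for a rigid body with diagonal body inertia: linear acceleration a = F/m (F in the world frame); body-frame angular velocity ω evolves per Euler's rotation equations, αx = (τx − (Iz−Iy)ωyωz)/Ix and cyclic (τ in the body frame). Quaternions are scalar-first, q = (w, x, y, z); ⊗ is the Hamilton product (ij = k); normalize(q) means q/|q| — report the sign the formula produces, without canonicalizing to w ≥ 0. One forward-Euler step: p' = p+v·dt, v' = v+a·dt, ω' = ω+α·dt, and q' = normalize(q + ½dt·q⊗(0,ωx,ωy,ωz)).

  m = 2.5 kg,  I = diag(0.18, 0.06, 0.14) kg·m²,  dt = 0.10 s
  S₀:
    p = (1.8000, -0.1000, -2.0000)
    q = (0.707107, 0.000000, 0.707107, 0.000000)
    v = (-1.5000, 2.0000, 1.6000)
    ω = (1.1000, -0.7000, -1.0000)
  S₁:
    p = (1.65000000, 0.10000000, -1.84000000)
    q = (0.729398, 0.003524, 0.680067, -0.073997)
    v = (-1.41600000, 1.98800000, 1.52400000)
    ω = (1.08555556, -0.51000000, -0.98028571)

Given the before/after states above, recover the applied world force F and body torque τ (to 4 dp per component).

F = (2.1000, -0.3000, -1.9000)
τ = (0.0300, 0.0700, 0.1200)

velocity change Δv = (0.08400000, -0.01200000, -0.07600000)
applied force F = (2.1000, -0.3000, -1.9000)
rate change Δω = (-0.01444444, 0.19000000, 0.01971429)
I·α + gyro = (0.0300, 0.0700, 0.1200)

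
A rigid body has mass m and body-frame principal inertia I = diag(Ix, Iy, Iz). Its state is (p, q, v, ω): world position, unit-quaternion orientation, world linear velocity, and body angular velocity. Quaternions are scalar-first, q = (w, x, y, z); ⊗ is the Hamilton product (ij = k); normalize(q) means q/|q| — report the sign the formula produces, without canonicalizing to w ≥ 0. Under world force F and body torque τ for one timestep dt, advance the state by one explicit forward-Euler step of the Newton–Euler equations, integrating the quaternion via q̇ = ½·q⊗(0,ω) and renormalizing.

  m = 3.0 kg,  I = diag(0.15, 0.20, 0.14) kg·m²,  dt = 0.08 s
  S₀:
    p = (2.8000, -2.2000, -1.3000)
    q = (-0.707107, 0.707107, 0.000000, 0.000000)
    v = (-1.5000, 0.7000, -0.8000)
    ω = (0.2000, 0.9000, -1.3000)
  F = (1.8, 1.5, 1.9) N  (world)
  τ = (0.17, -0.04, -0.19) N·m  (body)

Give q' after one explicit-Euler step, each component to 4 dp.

2q̇ = q⊗(0,ω) = (-0.1414214, -0.1414214, 0.2828428, 1.5556354)
updated quaternion q' = (-0.7113, 0.7000, 0.0113, 0.0621)

q' = (-0.7113, 0.7000, 0.0113, 0.0621)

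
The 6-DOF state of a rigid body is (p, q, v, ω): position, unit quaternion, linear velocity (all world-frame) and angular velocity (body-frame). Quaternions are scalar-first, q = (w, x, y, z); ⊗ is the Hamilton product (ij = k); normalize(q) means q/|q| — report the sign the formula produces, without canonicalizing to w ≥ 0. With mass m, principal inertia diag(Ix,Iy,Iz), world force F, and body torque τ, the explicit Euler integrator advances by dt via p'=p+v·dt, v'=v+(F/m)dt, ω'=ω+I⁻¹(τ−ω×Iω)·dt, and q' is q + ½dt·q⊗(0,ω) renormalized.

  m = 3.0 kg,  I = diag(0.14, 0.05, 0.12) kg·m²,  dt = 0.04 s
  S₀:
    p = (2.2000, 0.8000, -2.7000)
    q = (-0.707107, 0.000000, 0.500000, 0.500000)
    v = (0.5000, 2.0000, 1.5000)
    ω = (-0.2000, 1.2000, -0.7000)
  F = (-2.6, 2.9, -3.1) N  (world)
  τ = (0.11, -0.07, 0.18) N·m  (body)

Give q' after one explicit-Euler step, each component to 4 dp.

q⊗(0,ω) = (-0.2500000, -0.8085786, -0.9485284, 0.5949749)
q' = normalize(q + ½dt·q⊗(0,ω)) = (-0.7118, -0.0162, 0.4808, 0.5117)

q' = (-0.7118, -0.0162, 0.4808, 0.5117)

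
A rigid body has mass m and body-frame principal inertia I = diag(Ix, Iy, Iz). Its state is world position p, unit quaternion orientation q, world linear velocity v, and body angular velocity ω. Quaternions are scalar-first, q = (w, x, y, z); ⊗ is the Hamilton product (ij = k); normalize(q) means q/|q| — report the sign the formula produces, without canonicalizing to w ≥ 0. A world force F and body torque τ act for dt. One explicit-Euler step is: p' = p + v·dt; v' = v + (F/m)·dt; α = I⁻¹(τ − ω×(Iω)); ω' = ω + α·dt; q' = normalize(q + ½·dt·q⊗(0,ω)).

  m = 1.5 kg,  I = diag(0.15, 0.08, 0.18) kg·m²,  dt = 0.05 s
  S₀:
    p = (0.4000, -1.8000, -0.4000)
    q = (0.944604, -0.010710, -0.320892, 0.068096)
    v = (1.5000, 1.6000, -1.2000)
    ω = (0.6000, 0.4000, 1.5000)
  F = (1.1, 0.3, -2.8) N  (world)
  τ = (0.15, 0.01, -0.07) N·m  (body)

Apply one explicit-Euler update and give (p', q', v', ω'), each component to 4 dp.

new position p' = (0.4750, -1.7200, -0.4600)
v' = v + a·dt = (1.5367, 1.6100, -1.2933)
angular accel α = (0.6000, 0.4625, -0.2956)
ω + α·dt = (0.6300, 0.4231, 1.4852)
2q̇ = q⊗(0,ω) = (0.0326388, 0.0581860, 0.4347642, 1.6051572)
q + ½dt·q⊗(0,ω), renormalized = (0.9446, -0.0092, -0.3098, 0.1081)

p' = (0.4750, -1.7200, -0.4600)
q' = (0.9446, -0.0092, -0.3098, 0.1081)
v' = (1.5367, 1.6100, -1.2933)
ω' = (0.6300, 0.4231, 1.4852)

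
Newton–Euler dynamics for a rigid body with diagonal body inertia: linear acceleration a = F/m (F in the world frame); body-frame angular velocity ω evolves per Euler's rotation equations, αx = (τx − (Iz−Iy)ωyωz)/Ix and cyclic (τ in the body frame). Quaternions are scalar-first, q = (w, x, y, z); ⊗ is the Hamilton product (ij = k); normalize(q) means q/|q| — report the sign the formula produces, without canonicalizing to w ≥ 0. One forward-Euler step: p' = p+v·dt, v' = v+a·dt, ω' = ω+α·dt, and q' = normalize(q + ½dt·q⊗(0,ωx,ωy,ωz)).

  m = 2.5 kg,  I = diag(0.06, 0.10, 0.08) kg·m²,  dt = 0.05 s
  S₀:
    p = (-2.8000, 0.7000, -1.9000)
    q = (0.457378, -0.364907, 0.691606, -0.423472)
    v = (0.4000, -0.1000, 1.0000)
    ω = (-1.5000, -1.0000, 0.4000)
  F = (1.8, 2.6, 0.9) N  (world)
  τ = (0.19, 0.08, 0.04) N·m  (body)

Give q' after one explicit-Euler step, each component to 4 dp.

q' = (0.4647, -0.3853, 0.6990, -0.3834)

Hamilton product q⊗(0,ω) = (0.3136343, -0.8328966, 0.3237928, 1.5852672)
q + ½dt·q⊗(0,ω), renormalized = (0.4647, -0.3853, 0.6990, -0.3834)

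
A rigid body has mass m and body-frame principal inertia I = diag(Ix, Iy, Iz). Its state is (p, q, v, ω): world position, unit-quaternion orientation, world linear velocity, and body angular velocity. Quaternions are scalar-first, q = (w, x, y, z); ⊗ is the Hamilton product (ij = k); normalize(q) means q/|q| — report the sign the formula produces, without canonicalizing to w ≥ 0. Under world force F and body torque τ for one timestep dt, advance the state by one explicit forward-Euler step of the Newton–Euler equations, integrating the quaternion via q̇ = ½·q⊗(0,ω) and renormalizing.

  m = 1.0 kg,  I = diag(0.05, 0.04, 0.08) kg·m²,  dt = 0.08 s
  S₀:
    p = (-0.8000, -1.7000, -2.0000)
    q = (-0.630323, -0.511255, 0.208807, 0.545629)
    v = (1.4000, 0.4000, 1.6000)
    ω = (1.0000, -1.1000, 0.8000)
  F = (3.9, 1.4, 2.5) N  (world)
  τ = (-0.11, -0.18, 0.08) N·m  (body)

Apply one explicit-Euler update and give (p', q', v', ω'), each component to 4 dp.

a = F/m = (3.9000, 1.4000, 2.5000)
new position p' = (-0.6880, -1.6680, -1.8720)
v' = v + a·dt = (1.7120, 0.5120, 1.8000)
α = I⁻¹(τ − ω×Iω) = (-1.4960, -3.9000, 0.8625)
ω' = ω + α·dt = (0.8803, -1.4120, 0.8690)
Hamilton product q⊗(0,ω) = (0.3044395, 0.1369145, 1.6479883, -0.1506849)
updated quaternion q' = (-0.6167, -0.5046, 0.2741, 0.5384)

p' = (-0.6880, -1.6680, -1.8720)
q' = (-0.6167, -0.5046, 0.2741, 0.5384)
v' = (1.7120, 0.5120, 1.8000)
ω' = (0.8803, -1.4120, 0.8690)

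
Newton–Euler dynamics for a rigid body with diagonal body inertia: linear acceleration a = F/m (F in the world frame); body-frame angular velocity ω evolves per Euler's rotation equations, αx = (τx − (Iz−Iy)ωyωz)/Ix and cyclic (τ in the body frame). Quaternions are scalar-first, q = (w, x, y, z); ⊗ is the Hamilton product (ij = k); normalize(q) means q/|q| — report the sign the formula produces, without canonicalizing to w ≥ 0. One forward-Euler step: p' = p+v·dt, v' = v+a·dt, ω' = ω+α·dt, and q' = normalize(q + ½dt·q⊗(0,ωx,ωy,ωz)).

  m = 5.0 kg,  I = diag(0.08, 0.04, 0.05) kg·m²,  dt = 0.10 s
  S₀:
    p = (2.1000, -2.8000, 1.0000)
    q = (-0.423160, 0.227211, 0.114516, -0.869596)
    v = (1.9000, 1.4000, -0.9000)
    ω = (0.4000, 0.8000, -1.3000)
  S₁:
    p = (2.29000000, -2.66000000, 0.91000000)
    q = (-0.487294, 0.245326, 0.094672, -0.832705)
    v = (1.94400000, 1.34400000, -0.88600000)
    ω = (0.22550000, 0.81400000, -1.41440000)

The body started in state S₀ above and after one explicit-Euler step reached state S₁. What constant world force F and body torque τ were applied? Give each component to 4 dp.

F = (2.2000, -2.8000, 0.7000)
τ = (-0.1500, -0.0100, -0.0700)

velocity change Δv = (0.04400000, -0.05600000, 0.01400000)
m·(v₁−v₀)/dt = (2.2000, -2.8000, 0.7000)
Δω = ω₁−ω₀ = (-0.17450000, 0.01400000, -0.11440000)
τ = I·(Δω/dt) + ω₀×(Iω₀) = (-0.1500, -0.0100, -0.0700)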